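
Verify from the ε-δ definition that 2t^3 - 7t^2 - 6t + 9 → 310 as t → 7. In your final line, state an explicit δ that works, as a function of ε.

δ = min(2, ε/268)

Fix ε > 0. We want δ > 0 such that 0 < |t − 7| < δ implies |(2t^3 - 7t^2 - 6t + 9) − 310| < ε.
(2t^3 - 7t^2 - 6t + 9) − 310 = 2t^3 - 7t^2 - 6t - 301 = (t − 7)(2t^2 + 7t + 43).
So |(2t^3 - 7t^2 - 6t + 9) − 310| = |t − 7|·|2t^2 + 7t + 43|.
Require δ ≤ 2. Then |t − 7| < 2 gives |t| < 9, and by the triangle inequality |2t^2 + 7t + 43| ≤ 2·9^2 + 7·9 + 43 = 268.
Hence |(2t^3 - 7t^2 - 6t + 9) − 310| ≤ 268|t − 7| < ε provided |t − 7| < ε/268.
Choosing δ = min(2, ε/268) ensures both conditions, hence |(2t^3 - 7t^2 - 6t + 9) − 310| < ε.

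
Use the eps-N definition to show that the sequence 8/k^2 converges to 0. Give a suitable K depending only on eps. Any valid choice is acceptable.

Fix eps > 0. For k ≥ 1, |8/k^2 − 0| = 8/k^2.
8/k^2 < eps ⇔ k^2 > 8/eps ⇔ k > (8/eps)^{1/2}.
Take K = (8/eps)^{1/2}. Then k > K implies 8/k^2 < eps.

K = (8/eps)^{1/2}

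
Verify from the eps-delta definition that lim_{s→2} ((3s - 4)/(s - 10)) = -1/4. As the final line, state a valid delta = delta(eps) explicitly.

Suppose eps > 0. We want delta > 0 with 0 < |s − 2| < delta ⇒ |(3s - 4)/(s - 10) + 1/4| < eps.
Combining over a common denominator, (3s - 4)/(s - 10) + 1/4 = [(3s - 4)·(-8) − 2·(s - 10)] / [(-8)·(s - 10)] = -26(s − 2) / ((-8)(s - 10)).
So |(3s - 4)/(s - 10) + 1/4| = 26|s − 2| / (8·|s − 10|).
Restrict delta ≤ 4. Then |s − 2| < 4 gives |s − 10| = |(s − 2) + (-8)| ≥ 8 − 4 = 4.
Hence |(3s - 4)/(s - 10) + 1/4| < 26|s − 2|/(8·4) = (13/16)|s − 2|, which is < eps once |s − 2| < (16/13)eps.
Take delta = min(4, (16/13)eps). Then 0 < |s − 2| < delta forces both bounds, so |(3s - 4)/(s - 10) + 1/4| < eps.

delta = min(4, (16/13)eps)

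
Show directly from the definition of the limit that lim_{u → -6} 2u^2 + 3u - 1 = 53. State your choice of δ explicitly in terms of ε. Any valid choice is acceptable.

Let ε > 0 be given. We want δ > 0 such that 0 < |u + 6| < δ implies |(2u^2 + 3u - 1) − 53| < ε.
(2u^2 + 3u - 1) − 53 = 2u^2 + 3u - 54 = (u + 6)(2u - 9).
So |(2u^2 + 3u - 1) − 53| = |u + 6|·|2u - 9|.
Assume first that |u + 6| < 1, so |u| < 7. Then |2u - 9| ≤ 2·7 + 9 = 23.
Hence |(2u^2 + 3u - 1) − 53| ≤ 23|u + 6| < ε provided |u + 6| < ε/23.
Choosing δ = min(1, ε/23) ensures both conditions, hence |(2u^2 + 3u - 1) − 53| < ε.

δ = min(1, ε/23)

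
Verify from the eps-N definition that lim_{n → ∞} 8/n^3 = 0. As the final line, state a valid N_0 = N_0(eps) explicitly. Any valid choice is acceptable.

Suppose eps > 0. For n ≥ 1, |8/n^3 − 0| = 8/n^3.
8/n^3 < eps ⇔ n^3 > 8/eps ⇔ n > (8/eps)^{1/3}.
Take N_0 = (8/eps)^{1/3}. Then n > N_0 implies 8/n^3 < eps.

N_0 = (8/eps)^{1/3}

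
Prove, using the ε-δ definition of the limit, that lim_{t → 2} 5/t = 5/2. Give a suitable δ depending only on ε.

Let ε > 0 be given. We seek δ > 0 such that 0 < |t − 2| < δ implies |5/t − (5/2)| < ε.
|5/t − (5/2)| = 5·|2 − t|/(2·|t|) = 5|t − 2|/(2|t|).
Restrict δ ≤ 1. Then |t − 2| < 1 gives |t| > 1, so 2|t| > 2.
Then |5/t − (5/2)| < 5|t − 2|/2, which is < ε when |t − 2| < (2/5)ε.
Take δ = min(1, (2/5)ε). Then 0 < |t − 2| < δ gives both |t − 2| < 1 and |t − 2| < (2/5)ε, so |5/t − (5/2)| < ε.

δ = min(1, (2/5)ε)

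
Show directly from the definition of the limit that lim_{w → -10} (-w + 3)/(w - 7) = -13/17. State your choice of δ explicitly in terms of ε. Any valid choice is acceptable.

Let ε > 0 be given. We want δ > 0 with 0 < |w + 10| < δ ⇒ |(-w + 3)/(w - 7) + 13/17| < ε.
Combining over a common denominator, (-w + 3)/(w - 7) + 13/17 = [(-w + 3)·(-17) − 13·(w - 7)] / [(-17)·(w - 7)] = 4(w + 10) / ((-17)(w - 7)).
So |(-w + 3)/(w - 7) + 13/17| = 4|w + 10| / (17·|w − 7|).
Require δ ≤ 17/2, so |w − 7| ≥ |-17| − |w + 10| > 17 − 17/2 = 17/2.
Hence |(-w + 3)/(w - 7) + 13/17| < 4|w + 10|/(17·(17/2)) = (8/289)|w + 10|, which is < ε once |w + 10| < (289/8)ε.
Take δ = min(17/2, (289/8)ε). Then 0 < |w + 10| < δ forces both bounds, so |(-w + 3)/(w - 7) + 13/17| < ε.

δ = min(17/2, (289/8)ε)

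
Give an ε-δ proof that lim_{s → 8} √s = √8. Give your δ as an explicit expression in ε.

Let ε > 0. We want δ > 0 such that 0 < |s − 8| < δ implies |√s − √8| < ε.
Rationalise: √s − √8 = (s − 8)/(√s + √8), so |√s − √8| = |s − 8|/(√s + √8).
Restrict δ ≤ 8 so that |s − 8| < 8 forces s > 0, and then √s + √8 > √8.
Hence |√s − √8| < |s − 8|/√8, which is < ε once |s − 8| < √8·ε.
Take δ = min(8, √8·ε). If 0 < |s − 8| < δ then s > 0 and |√s − √8| < |s − 8|/√8 < ε.

δ = min(8, √8·ε)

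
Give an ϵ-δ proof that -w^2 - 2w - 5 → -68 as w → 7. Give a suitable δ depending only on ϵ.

δ = min(2, ϵ/18)

Fix ϵ > 0. We want δ > 0 such that 0 < |w − 7| < δ implies |(-w^2 - 2w - 5) + 68| < ϵ.
(-w^2 - 2w - 5) + 68 = -w^2 - 2w + 63 = (w − 7)(-w - 9).
So |(-w^2 - 2w - 5) + 68| = |w − 7|·|-w - 9|.
Assume first that |w − 7| < 2, so |w| < 9. Then |-w - 9| ≤ 9 + 9 = 18.
Hence |(-w^2 - 2w - 5) + 68| ≤ 18|w − 7| < ϵ provided |w − 7| < ϵ/18.
Choosing δ = min(2, ϵ/18) ensures both conditions, hence |(-w^2 - 2w - 5) + 68| < ϵ.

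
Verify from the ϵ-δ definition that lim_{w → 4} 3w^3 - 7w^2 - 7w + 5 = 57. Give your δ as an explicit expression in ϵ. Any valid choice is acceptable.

Let ϵ > 0. We want δ > 0 such that 0 < |w − 4| < δ implies |(3w^3 - 7w^2 - 7w + 5) − 57| < ϵ.
(3w^3 - 7w^2 - 7w + 5) − 57 = 3w^3 - 7w^2 - 7w - 52 = (w − 4)(3w^2 + 5w + 13).
So |(3w^3 - 7w^2 - 7w + 5) − 57| = |w − 4|·|3w^2 + 5w + 13|.
Assume first that |w − 4| < 1, so |w| < 5. Then |3w^2 + 5w + 13| ≤ 3·5^2 + 5·5 + 13 = 113.
Hence |(3w^3 - 7w^2 - 7w + 5) − 57| ≤ 113|w − 4| < ϵ provided |w − 4| < ϵ/113.
Take δ = min(1, ϵ/113). Then 0 < |w − 4| < δ gives both |w − 4| < 1 and |w − 4| < ϵ/113, so |(3w^3 - 7w^2 - 7w + 5) − 57| < ϵ.

δ = min(1, ϵ/113)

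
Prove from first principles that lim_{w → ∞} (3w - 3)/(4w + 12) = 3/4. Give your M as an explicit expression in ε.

M = 3/ε

Fix ε > 0. We seek M > 0 such that w > M implies |(3w - 3)/(4w + 12) − (3/4)| < ε.
(3w - 3)/(4w + 12) − (3/4) = (4(3w - 3) − 3(4w + 12)) / (4(4w + 12)) = -48/(4(4w + 12)).
For w > 0 we have 4w + 12 > 4w, so |(3w - 3)/(4w + 12) − (3/4)| = 48/(4(4w + 12)) < 48/(4·4w) = 3/w.
Thus |(3w - 3)/(4w + 12) − (3/4)| < ε whenever w > 3/ε.
Take M = 3/ε. If w > M then |(3w - 3)/(4w + 12) − (3/4)| < 3/w < ε.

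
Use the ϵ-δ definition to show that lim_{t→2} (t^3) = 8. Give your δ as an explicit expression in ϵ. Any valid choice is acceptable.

δ = min(1, ϵ/19)

Fix ϵ > 0. We seek δ > 0 with 0 < |t − 2| < δ ⇒ |t^3 − 8| < ϵ.
Factor: t^3 − 8 = (t − 2)(t^2 + 2t + 4), so |t^3 − 8| = |t − 2|·|t^2 + 2t + 4|.
Restrict δ ≤ 1. Then |t − 2| < 1 gives |t| < 3, so by the triangle inequality |t^2 + 2t + 4| ≤ 3^2 + 2·3 + 4 = 19.
Hence |t^3 − 8| ≤ 19|t − 2|, which is < ϵ once |t − 2| < ϵ/19.
Take δ = min(1, ϵ/19). If 0 < |t − 2| < δ then both bounds hold and |t^3 − 8| ≤ 19|t − 2| < 19·(ϵ/19) = ϵ.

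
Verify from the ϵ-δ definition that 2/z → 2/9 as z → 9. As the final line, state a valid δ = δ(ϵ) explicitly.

δ = min(9/2, (81/4)ϵ)

Suppose ϵ > 0. We seek δ > 0 such that 0 < |z − 9| < δ implies |2/z − (2/9)| < ϵ.
|2/z − (2/9)| = 2·|9 − z|/(9·|z|) = 2|z − 9|/(9|z|).
Require δ ≤ 9/2 so that |z| > 9 − 9/2 = 9/2, hence 9|z| > 81/2.
Then |2/z − (2/9)| < 2|z − 9|/(81/2), which is < ϵ when |z − 9| < (81/4)ϵ.
Take δ = min(9/2, (81/4)ϵ). Then 0 < |z − 9| < δ gives both |z − 9| < 9/2 and |z − 9| < (81/4)ϵ, so |2/z − (2/9)| < ϵ.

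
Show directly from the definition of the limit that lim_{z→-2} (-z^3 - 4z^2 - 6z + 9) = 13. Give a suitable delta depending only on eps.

delta = min(2, eps/26)

Suppose eps > 0. We want delta > 0 such that 0 < |z + 2| < delta implies |(-z^3 - 4z^2 - 6z + 9) − 13| < eps.
(-z^3 - 4z^2 - 6z + 9) − 13 = -z^3 - 4z^2 - 6z - 4 = (z + 2)(-z^2 - 2z - 2).
So |(-z^3 - 4z^2 - 6z + 9) − 13| = |z + 2|·|-z^2 - 2z - 2|.
Require delta ≤ 2. Then |z + 2| < 2 gives |z| < 4, and by the triangle inequality |-z^2 - 2z - 2| ≤ 4^2 + 2·4 + 2 = 26.
Hence |(-z^3 - 4z^2 - 6z + 9) − 13| ≤ 26|z + 2| < eps provided |z + 2| < eps/26.
Take delta = min(2, eps/26). Then 0 < |z + 2| < delta gives both |z + 2| < 2 and |z + 2| < eps/26, so |(-z^3 - 4z^2 - 6z + 9) − 13| < eps.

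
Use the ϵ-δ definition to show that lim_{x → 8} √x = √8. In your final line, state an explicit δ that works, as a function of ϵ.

δ = min(8, √8·ϵ)

Suppose ϵ > 0. We want δ > 0 such that 0 < |x − 8| < δ implies |√x − √8| < ϵ.
Rationalise: √x − √8 = (x − 8)/(√x + √8), so |√x − √8| = |x − 8|/(√x + √8).
Restrict δ ≤ 8 so that |x − 8| < 8 forces x > 0, and then √x + √8 > √8.
Hence |√x − √8| < |x − 8|/√8, which is < ϵ once |x − 8| < √8·ϵ.
Take δ = min(8, √8·ϵ). If 0 < |x − 8| < δ then x > 0 and |√x − √8| < |x − 8|/√8 < ϵ.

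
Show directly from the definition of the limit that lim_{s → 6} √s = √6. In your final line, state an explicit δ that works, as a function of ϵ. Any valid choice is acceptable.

Let ϵ > 0 be given. We want δ > 0 such that 0 < |s − 6| < δ implies |√s − √6| < ϵ.
Multiplying by the conjugate, |√s − √6| = |s − 6|/(√s + √6).
Restrict δ ≤ 6 so that |s − 6| < 6 forces s > 0, and then √s + √6 > √6.
Hence |√s − √6| < |s − 6|/√6, which is < ϵ once |s − 6| < √6·ϵ.
Take δ = min(6, √6·ϵ). If 0 < |s − 6| < δ then s > 0 and |√s − √6| < |s − 6|/√6 < ϵ.

δ = min(6, √6·ϵ)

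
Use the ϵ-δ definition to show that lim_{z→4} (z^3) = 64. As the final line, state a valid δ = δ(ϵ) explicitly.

δ = min(2, ϵ/76)

Fix ϵ > 0. We seek δ > 0 with 0 < |z − 4| < δ ⇒ |z^3 − 64| < ϵ.
Factor: z^3 − 64 = (z − 4)(z^2 + 4z + 16), so |z^3 − 64| = |z − 4|·|z^2 + 4z + 16|.
Restrict δ ≤ 2. Then |z − 4| < 2 gives |z| < 6, so by the triangle inequality |z^2 + 4z + 16| ≤ 6^2 + 4·6 + 16 = 76.
Hence |z^3 − 64| ≤ 76|z − 4|, which is < ϵ once |z − 4| < ϵ/76.
Take δ = min(2, ϵ/76). If 0 < |z − 4| < δ then both bounds hold and |z^3 − 64| ≤ 76|z − 4| < 76·(ϵ/76) = ϵ.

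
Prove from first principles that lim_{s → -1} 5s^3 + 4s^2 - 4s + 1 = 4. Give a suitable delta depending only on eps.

delta = min(1, eps/25)

Let eps > 0 be given. We want delta > 0 such that 0 < |s + 1| < delta implies |(5s^3 + 4s^2 - 4s + 1) − 4| < eps.
(5s^3 + 4s^2 - 4s + 1) − 4 = 5s^3 + 4s^2 - 4s - 3 = (s + 1)(5s^2 - s - 3).
So |(5s^3 + 4s^2 - 4s + 1) − 4| = |s + 1|·|5s^2 - s - 3|.
Require delta ≤ 1. Then |s + 1| < 1 gives |s| < 2, and by the triangle inequality |5s^2 - s - 3| ≤ 5·2^2 + 2 + 3 = 25.
Hence |(5s^3 + 4s^2 - 4s + 1) − 4| ≤ 25|s + 1| < eps provided |s + 1| < eps/25.
Take delta = min(1, eps/25). Then 0 < |s + 1| < delta gives both |s + 1| < 1 and |s + 1| < eps/25, so |(5s^3 + 4s^2 - 4s + 1) − 4| < eps.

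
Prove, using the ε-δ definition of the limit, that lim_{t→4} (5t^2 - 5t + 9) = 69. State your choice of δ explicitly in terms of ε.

Let ε > 0 be given. We want δ > 0 such that 0 < |t − 4| < δ implies |(5t^2 - 5t + 9) − 69| < ε.
(5t^2 - 5t + 9) − 69 = 5t^2 - 5t - 60 = (t − 4)(5t + 15).
So |(5t^2 - 5t + 9) − 69| = |t − 4|·|5t + 15|.
Assume first that |t − 4| < 2, so |t| < 6. Then |5t + 15| ≤ 5·6 + 15 = 45.
Hence |(5t^2 - 5t + 9) − 69| ≤ 45|t − 4| < ε provided |t − 4| < ε/45.
Choosing δ = min(2, ε/45) ensures both conditions, hence |(5t^2 - 5t + 9) − 69| < ε.

δ = min(2, ε/45)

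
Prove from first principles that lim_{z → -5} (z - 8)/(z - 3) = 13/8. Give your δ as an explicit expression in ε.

δ = min(4, (32/5)ε)

Let ε > 0. We want δ > 0 with 0 < |z + 5| < δ ⇒ |(z - 8)/(z - 3) − (13/8)| < ε.
Combining over a common denominator, (z - 8)/(z - 3) − (13/8) = [(z - 8)·(-8) − (-13)·(z - 3)] / [(-8)·(z - 3)] = 5(z + 5) / ((-8)(z - 3)).
So |(z - 8)/(z - 3) − (13/8)| = 5|z + 5| / (8·|z − 3|).
Restrict δ ≤ 4. Then |z + 5| < 4 gives |z − 3| = |(z + 5) + (-8)| ≥ 8 − 4 = 4.
Hence |(z - 8)/(z - 3) − (13/8)| < 5|z + 5|/(8·4) = (5/32)|z + 5|, which is < ε once |z + 5| < (32/5)ε.
Take δ = min(4, (32/5)ε). Then 0 < |z + 5| < δ forces both bounds, so |(z - 8)/(z - 3) − (13/8)| < ε.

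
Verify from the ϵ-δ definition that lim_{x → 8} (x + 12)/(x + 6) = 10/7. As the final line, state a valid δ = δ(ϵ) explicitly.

δ = min(7, (49/3)ϵ)

Suppose ϵ > 0. We want δ > 0 with 0 < |x − 8| < δ ⇒ |(x + 12)/(x + 6) − (10/7)| < ϵ.
Combining over a common denominator, (x + 12)/(x + 6) − (10/7) = [(x + 12)·14 − 20·(x + 6)] / [14·(x + 6)] = -6(x − 8) / (14(x + 6)).
So |(x + 12)/(x + 6) − (10/7)| = 6|x − 8| / (14·|x + 6|).
Restrict δ ≤ 7. Then |x − 8| < 7 gives |x + 6| = |(x − 8) + 14| ≥ 14 − 7 = 7.
Hence |(x + 12)/(x + 6) − (10/7)| < 6|x − 8|/(14·7) = (3/49)|x − 8|, which is < ϵ once |x − 8| < (49/3)ϵ.
Take δ = min(7, (49/3)ϵ). Then 0 < |x − 8| < δ forces both bounds, so |(x + 12)/(x + 6) − (10/7)| < ϵ.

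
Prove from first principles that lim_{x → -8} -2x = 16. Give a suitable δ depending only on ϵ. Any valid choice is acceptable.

δ = ϵ/2

Suppose ϵ > 0. We need δ > 0 so that 0 < |x + 8| < δ implies |(-2x) − 16| < ϵ.
Since (-2x) − 16 = -2(x + 8), we have |(-2x) − 16| = 2|x + 8|.
So 2|x + 8| < ϵ exactly when |x + 8| < ϵ/2.
Take δ = ϵ/2. If 0 < |x + 8| < δ then |(-2x) − 16| = 2|x + 8| < 2·(ϵ/2) = ϵ.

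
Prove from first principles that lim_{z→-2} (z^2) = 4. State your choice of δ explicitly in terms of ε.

Let ε > 0. We seek δ > 0 with 0 < |z + 2| < δ ⇒ |z^2 − 4| < ε.
Factor: z^2 − 4 = (z + 2)(z - 2), so |z^2 − 4| = |z + 2|·|z - 2|.
Impose δ ≤ 2 so that |z| < 4; then |z - 2| ≤ 6.
Hence |z^2 − 4| ≤ 6|z + 2|, which is < ε once |z + 2| < ε/6.
Take δ = min(2, ε/6). If 0 < |z + 2| < δ then both bounds hold and |z^2 − 4| ≤ 6|z + 2| < 6·(ε/6) = ε.

δ = min(2, ε/6)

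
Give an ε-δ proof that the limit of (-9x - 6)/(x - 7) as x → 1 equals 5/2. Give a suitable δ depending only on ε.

Fix ε > 0. We want δ > 0 with 0 < |x − 1| < δ ⇒ |(-9x - 6)/(x - 7) − (5/2)| < ε.
Combining over a common denominator, (-9x - 6)/(x - 7) − (5/2) = [(-9x - 6)·(-6) − (-15)·(x - 7)] / [(-6)·(x - 7)] = 69(x − 1) / ((-6)(x - 7)).
So |(-9x - 6)/(x - 7) − (5/2)| = 69|x − 1| / (6·|x − 7|).
Restrict δ ≤ 3. Then |x − 1| < 3 gives |x − 7| = |(x − 1) + (-6)| ≥ 6 − 3 = 3.
Hence |(-9x - 6)/(x - 7) − (5/2)| < 69|x − 1|/(6·3) = (23/6)|x − 1|, which is < ε once |x − 1| < (6/23)ε.
Take δ = min(3, (6/23)ε). Then 0 < |x − 1| < δ forces both bounds, so |(-9x - 6)/(x - 7) − (5/2)| < ε.

δ = min(3, (6/23)ε)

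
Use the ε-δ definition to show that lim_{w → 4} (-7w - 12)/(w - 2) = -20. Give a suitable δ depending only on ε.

δ = min(1, (1/13)ε)

Fix ε > 0. We want δ > 0 with 0 < |w − 4| < δ ⇒ |(-7w - 12)/(w - 2) + 20| < ε.
Combining over a common denominator, (-7w - 12)/(w - 2) + 20 = [(-7w - 12)·2 − (-40)·(w - 2)] / [2·(w - 2)] = 26(w − 4) / (2(w - 2)).
So |(-7w - 12)/(w - 2) + 20| = 26|w − 4| / (2·|w − 2|).
Restrict δ ≤ 1. Then |w − 4| < 1 gives |w − 2| = |(w − 4) + 2| ≥ 2 − 1 = 1.
Hence |(-7w - 12)/(w - 2) + 20| < 26|w − 4|/(2·1) = 13|w − 4|, which is < ε once |w − 4| < (1/13)ε.
Take δ = min(1, (1/13)ε). Then 0 < |w − 4| < δ forces both bounds, so |(-7w - 12)/(w - 2) + 20| < ε.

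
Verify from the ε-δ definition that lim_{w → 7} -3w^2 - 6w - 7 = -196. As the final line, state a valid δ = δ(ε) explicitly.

δ = min(1, ε/51)

Fix ε > 0. We want δ > 0 such that 0 < |w − 7| < δ implies |(-3w^2 - 6w - 7) + 196| < ε.
(-3w^2 - 6w - 7) + 196 = -3w^2 - 6w + 189 = (w − 7)(-3w - 27).
So |(-3w^2 - 6w - 7) + 196| = |w − 7|·|-3w - 27|.
Require δ ≤ 1. Then |w − 7| < 1 gives |w| < 8, and by the triangle inequality |-3w - 27| ≤ 3·8 + 27 = 51.
Hence |(-3w^2 - 6w - 7) + 196| ≤ 51|w − 7| < ε provided |w − 7| < ε/51.
Take δ = min(1, ε/51). Then 0 < |w − 7| < δ gives both |w − 7| < 1 and |w − 7| < ε/51, so |(-3w^2 - 6w - 7) + 196| < ε.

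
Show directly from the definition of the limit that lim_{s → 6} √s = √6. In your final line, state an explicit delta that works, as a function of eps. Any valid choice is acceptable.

Fix eps > 0. We want delta > 0 such that 0 < |s − 6| < delta implies |√s − √6| < eps.
Multiplying by the conjugate, |√s − √6| = |s − 6|/(√s + √6).
Restrict delta ≤ 6 so that |s − 6| < 6 forces s > 0, and then √s + √6 > √6.
Hence |√s − √6| < |s − 6|/√6, which is < eps once |s − 6| < √6·eps.
Take delta = min(6, √6·eps). If 0 < |s − 6| < delta then s > 0 and |√s − √6| < |s − 6|/√6 < eps.

delta = min(6, √6·eps)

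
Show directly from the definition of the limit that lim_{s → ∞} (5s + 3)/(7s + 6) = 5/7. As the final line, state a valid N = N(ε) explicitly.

N = (9/49)/ε

Fix ε > 0. We seek N > 0 such that s > N implies |(5s + 3)/(7s + 6) − (5/7)| < ε.
(5s + 3)/(7s + 6) − (5/7) = (7(5s + 3) − 5(7s + 6)) / (7(7s + 6)) = -9/(7(7s + 6)).
For s > 0 we have 7s + 6 > 7s, so |(5s + 3)/(7s + 6) − (5/7)| = 9/(7(7s + 6)) < 9/(7·7s) = (9/49)/s.
Thus |(5s + 3)/(7s + 6) − (5/7)| < ε whenever s > (9/49)/ε.
Take N = (9/49)/ε. If s > N then |(5s + 3)/(7s + 6) − (5/7)| < (9/49)/s < ε.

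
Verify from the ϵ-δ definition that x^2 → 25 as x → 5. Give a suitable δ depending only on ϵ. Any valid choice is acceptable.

δ = min(2, ϵ/12)

Fix ϵ > 0. We seek δ > 0 with 0 < |x − 5| < δ ⇒ |x^2 − 25| < ϵ.
Factor: x^2 − 25 = (x − 5)(x + 5), so |x^2 − 25| = |x − 5|·|x + 5|.
Restrict δ ≤ 2. Then |x − 5| < 2 gives |x| < 7, so by the triangle inequality |x + 5| ≤ 7 + 5 = 12.
Hence |x^2 − 25| ≤ 12|x − 5|, which is < ϵ once |x − 5| < ϵ/12.
Take δ = min(2, ϵ/12). If 0 < |x − 5| < δ then both bounds hold and |x^2 − 25| ≤ 12|x − 5| < 12·(ϵ/12) = ϵ.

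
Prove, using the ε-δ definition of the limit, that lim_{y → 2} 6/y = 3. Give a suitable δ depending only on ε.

Let ε > 0 be given. We seek δ > 0 such that 0 < |y − 2| < δ implies |6/y − 3| < ε.
|6/y − 3| = 6·|2 − y|/(2·|y|) = 6|y − 2|/(2|y|).
Restrict δ ≤ 1. Then |y − 2| < 1 gives |y| > 1, so 2|y| > 2.
Then |6/y − 3| < 6|y − 2|/2, which is < ε when |y − 2| < (1/3)ε.
Take δ = min(1, (1/3)ε). Then 0 < |y − 2| < δ gives both |y − 2| < 1 and |y − 2| < (1/3)ε, so |6/y − 3| < ε.

δ = min(1, (1/3)ε)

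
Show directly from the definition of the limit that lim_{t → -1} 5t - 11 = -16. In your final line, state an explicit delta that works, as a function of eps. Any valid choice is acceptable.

delta = eps/5

Let eps > 0 be given. We need delta > 0 so that 0 < |t + 1| < delta implies |(5t - 11) + 16| < eps.
|(5t - 11) + 16| = |5t + 5| = 5|t + 1|.
Thus it suffices that |t + 1| < eps/5.
Choosing delta = eps/5 gives |(5t - 11) + 16| = 5|t + 1| < eps whenever |t + 1| < delta.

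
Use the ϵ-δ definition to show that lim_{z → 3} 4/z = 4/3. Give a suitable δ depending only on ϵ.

Let ϵ > 0. We seek δ > 0 such that 0 < |z − 3| < δ implies |4/z − (4/3)| < ϵ.
|4/z − (4/3)| = 4·|3 − z|/(3·|z|) = 4|z − 3|/(3|z|).
Restrict δ ≤ 3/2. Then |z − 3| < 3/2 gives |z| > 3/2, so 3|z| > 9/2.
Then |4/z − (4/3)| < 4|z − 3|/(9/2), which is < ϵ when |z − 3| < (9/8)ϵ.
Take δ = min(3/2, (9/8)ϵ). Then 0 < |z − 3| < δ gives both |z − 3| < 3/2 and |z − 3| < (9/8)ϵ, so |4/z − (4/3)| < ϵ.

δ = min(3/2, (9/8)ϵ)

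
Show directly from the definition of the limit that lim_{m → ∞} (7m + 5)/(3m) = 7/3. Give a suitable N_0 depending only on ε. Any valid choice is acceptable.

N_0 = (5/3)/ε

Let ε > 0 be given. For m ≥ 1, |(7m + 5)/(3m) − (7/3)| = |15|/(3(3m)) = 15/(3(3m)).
Since 3m ≥ 3m for m ≥ 1, this is ≤ 15/(3·3m) = (5/3)/m.
So |(7m + 5)/(3m) − (7/3)| < ε whenever m > (5/3)/ε.
Take N_0 = (5/3)/ε. If m > N_0 then |(7m + 5)/(3m) − (7/3)| ≤ (5/3)/m < ε.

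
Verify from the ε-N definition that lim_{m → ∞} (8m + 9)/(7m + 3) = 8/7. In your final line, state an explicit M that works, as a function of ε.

Let ε > 0 be given. For m ≥ 1, |(8m + 9)/(7m + 3) − (8/7)| = |39|/(7(7m + 3)) = 39/(7(7m + 3)).
Since 7m + 3 ≥ 7m for m ≥ 1, this is ≤ 39/(7·7m) = (39/49)/m.
So |(8m + 9)/(7m + 3) − (8/7)| < ε whenever m > (39/49)/ε.
Take M = (39/49)/ε. If m > M then |(8m + 9)/(7m + 3) − (8/7)| ≤ (39/49)/m < ε.

M = (39/49)/ε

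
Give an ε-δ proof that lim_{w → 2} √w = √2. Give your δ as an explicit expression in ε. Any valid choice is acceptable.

δ = min(2, √2·ε)

Fix ε > 0. We want δ > 0 such that 0 < |w − 2| < δ implies |√w − √2| < ε.
Multiplying by the conjugate, |√w − √2| = |w − 2|/(√w + √2).
Restrict δ ≤ 2 so that |w − 2| < 2 forces w > 0, and then √w + √2 > √2.
Hence |√w − √2| < |w − 2|/√2, which is < ε once |w − 2| < √2·ε.
Take δ = min(2, √2·ε). If 0 < |w − 2| < δ then w > 0 and |√w − √2| < |w − 2|/√2 < ε.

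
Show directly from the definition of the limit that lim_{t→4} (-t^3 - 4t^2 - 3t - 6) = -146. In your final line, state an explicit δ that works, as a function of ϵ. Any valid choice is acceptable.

Suppose ϵ > 0. We want δ > 0 such that 0 < |t − 4| < δ implies |(-t^3 - 4t^2 - 3t - 6) + 146| < ϵ.
(-t^3 - 4t^2 - 3t - 6) + 146 = -t^3 - 4t^2 - 3t + 140 = (t − 4)(-t^2 - 8t - 35).
So |(-t^3 - 4t^2 - 3t - 6) + 146| = |t − 4|·|-t^2 - 8t - 35|.
Assume first that |t − 4| < 2, so |t| < 6. Then |-t^2 - 8t - 35| ≤ 6^2 + 8·6 + 35 = 119.
Hence |(-t^3 - 4t^2 - 3t - 6) + 146| ≤ 119|t − 4| < ϵ provided |t − 4| < ϵ/119.
Take δ = min(2, ϵ/119). Then 0 < |t − 4| < δ gives both |t − 4| < 2 and |t − 4| < ϵ/119, so |(-t^3 - 4t^2 - 3t - 6) + 146| < ϵ.

δ = min(2, ϵ/119)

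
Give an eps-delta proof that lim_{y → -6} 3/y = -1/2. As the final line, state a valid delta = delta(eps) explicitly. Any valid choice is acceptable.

Suppose eps > 0. We seek delta > 0 such that 0 < |y + 6| < delta implies |3/y + 1/2| < eps.
|3/y + 1/2| = 3·|-6 − y|/(6·|y|) = 3|y + 6|/(6|y|).
Restrict delta ≤ 3. Then |y + 6| < 3 gives |y| > 3, so 6|y| > 18.
Then |3/y + 1/2| < 3|y + 6|/18, which is < eps when |y + 6| < 6eps.
Take delta = min(3, 6eps). Then 0 < |y + 6| < delta gives both |y + 6| < 3 and |y + 6| < 6eps, so |3/y + 1/2| < eps.

delta = min(3, 6eps)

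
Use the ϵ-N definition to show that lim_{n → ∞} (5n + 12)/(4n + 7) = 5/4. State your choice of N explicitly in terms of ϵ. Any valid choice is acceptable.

Let ϵ > 0. For n ≥ 1, |(5n + 12)/(4n + 7) − (5/4)| = |13|/(4(4n + 7)) = 13/(4(4n + 7)).
Since 4n + 7 ≥ 4n for n ≥ 1, this is ≤ 13/(4·4n) = (13/16)/n.
So |(5n + 12)/(4n + 7) − (5/4)| < ϵ whenever n > (13/16)/ϵ.
Take N = (13/16)/ϵ. If n > N then |(5n + 12)/(4n + 7) − (5/4)| ≤ (13/16)/n < ϵ.

N = (13/16)/ϵ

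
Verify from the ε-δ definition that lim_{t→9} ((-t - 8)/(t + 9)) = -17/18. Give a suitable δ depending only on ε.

Let ε > 0. We want δ > 0 with 0 < |t − 9| < δ ⇒ |(-t - 8)/(t + 9) + 17/18| < ε.
Combining over a common denominator, (-t - 8)/(t + 9) + 17/18 = [(-t - 8)·18 − (-17)·(t + 9)] / [18·(t + 9)] = -1(t − 9) / (18(t + 9)).
So |(-t - 8)/(t + 9) + 17/18| = |t − 9| / (18·|t + 9|).
Restrict δ ≤ 9. Then |t − 9| < 9 gives |t + 9| = |(t − 9) + 18| ≥ 18 − 9 = 9.
Hence |(-t - 8)/(t + 9) + 17/18| < |t − 9|/(18·9) = (1/162)|t − 9|, which is < ε once |t − 9| < 162ε.
Take δ = min(9, 162ε). Then 0 < |t − 9| < δ forces both bounds, so |(-t - 8)/(t + 9) + 17/18| < ε.

δ = min(9, 162ε)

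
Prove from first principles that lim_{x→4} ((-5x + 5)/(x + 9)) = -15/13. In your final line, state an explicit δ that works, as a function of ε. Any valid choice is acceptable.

Let ε > 0. We want δ > 0 with 0 < |x − 4| < δ ⇒ |(-5x + 5)/(x + 9) + 15/13| < ε.
Combining over a common denominator, (-5x + 5)/(x + 9) + 15/13 = [(-5x + 5)·13 − (-15)·(x + 9)] / [13·(x + 9)] = -50(x − 4) / (13(x + 9)).
So |(-5x + 5)/(x + 9) + 15/13| = 50|x − 4| / (13·|x + 9|).
Require δ ≤ 13/2, so |x + 9| ≥ |13| − |x − 4| > 13 − 13/2 = 13/2.
Hence |(-5x + 5)/(x + 9) + 15/13| < 50|x − 4|/(13·(13/2)) = (100/169)|x − 4|, which is < ε once |x − 4| < (169/100)ε.
Take δ = min(13/2, (169/100)ε). Then 0 < |x − 4| < δ forces both bounds, so |(-5x + 5)/(x + 9) + 15/13| < ε.

δ = min(13/2, (169/100)ε)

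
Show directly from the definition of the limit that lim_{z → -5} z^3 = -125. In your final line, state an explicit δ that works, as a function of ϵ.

Let ϵ > 0. We seek δ > 0 with 0 < |z + 5| < δ ⇒ |z^3 + 125| < ϵ.
Factor: z^3 + 125 = (z + 5)(z^2 - 5z + 25), so |z^3 + 125| = |z + 5|·|z^2 - 5z + 25|.
Restrict δ ≤ 2. Then |z + 5| < 2 gives |z| < 7, so by the triangle inequality |z^2 - 5z + 25| ≤ 7^2 + 5·7 + 25 = 109.
Hence |z^3 + 125| ≤ 109|z + 5|, which is < ϵ once |z + 5| < ϵ/109.
Take δ = min(2, ϵ/109). If 0 < |z + 5| < δ then both bounds hold and |z^3 + 125| ≤ 109|z + 5| < 109·(ϵ/109) = ϵ.

δ = min(2, ϵ/109)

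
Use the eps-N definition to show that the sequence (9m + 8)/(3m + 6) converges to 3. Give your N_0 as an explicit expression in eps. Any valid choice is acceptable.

N_0 = (10/3)/eps

Let eps > 0 be given. For m ≥ 1, |(9m + 8)/(3m + 6) − 3| = |-30|/(3(3m + 6)) = 30/(3(3m + 6)).
Since 3m + 6 ≥ 3m for m ≥ 1, this is ≤ 30/(3·3m) = (10/3)/m.
So |(9m + 8)/(3m + 6) − 3| < eps whenever m > (10/3)/eps.
Take N_0 = (10/3)/eps. If m > N_0 then |(9m + 8)/(3m + 6) − 3| ≤ (10/3)/m < eps.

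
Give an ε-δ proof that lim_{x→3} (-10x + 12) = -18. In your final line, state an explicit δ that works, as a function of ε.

Fix ε > 0. We need δ > 0 so that 0 < |x − 3| < δ implies |(-10x + 12) + 18| < ε.
Since (-10x + 12) + 18 = -10(x − 3), we have |(-10x + 12) + 18| = 10|x − 3|.
Thus it suffices that |x − 3| < ε/10.
Take δ = ε/10. If 0 < |x − 3| < δ then |(-10x + 12) + 18| = 10|x − 3| < 10·(ε/10) = ε.

δ = ε/10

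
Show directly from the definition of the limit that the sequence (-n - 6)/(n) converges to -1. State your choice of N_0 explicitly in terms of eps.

N_0 = 6/eps

Fix eps > 0. For n ≥ 1, |(-n - 6)/(n) + 1| = |-6|/((n)) = 6/((n)).
Since n ≥ n for n ≥ 1, this is ≤ 6/(n) = 6/n.
So |(-n - 6)/(n) + 1| < eps whenever n > 6/eps.
Take N_0 = 6/eps. If n > N_0 then |(-n - 6)/(n) + 1| ≤ 6/n < eps.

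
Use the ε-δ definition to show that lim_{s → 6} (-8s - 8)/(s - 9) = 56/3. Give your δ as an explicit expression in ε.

Suppose ε > 0. We want δ > 0 with 0 < |s − 6| < δ ⇒ |(-8s - 8)/(s - 9) − (56/3)| < ε.
Combining over a common denominator, (-8s - 8)/(s - 9) − (56/3) = [(-8s - 8)·(-3) − (-56)·(s - 9)] / [(-3)·(s - 9)] = 80(s − 6) / ((-3)(s - 9)).
So |(-8s - 8)/(s - 9) − (56/3)| = 80|s − 6| / (3·|s − 9|).
Require δ ≤ 3/2, so |s − 9| ≥ |-3| − |s − 6| > 3 − 3/2 = 3/2.
Hence |(-8s - 8)/(s - 9) − (56/3)| < 80|s − 6|/(3·(3/2)) = (160/9)|s − 6|, which is < ε once |s − 6| < (9/160)ε.
Take δ = min(3/2, (9/160)ε). Then 0 < |s − 6| < δ forces both bounds, so |(-8s - 8)/(s - 9) − (56/3)| < ε.

δ = min(3/2, (9/160)ε)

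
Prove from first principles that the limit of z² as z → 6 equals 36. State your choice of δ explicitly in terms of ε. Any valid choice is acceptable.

δ = min(2, ε/14)

Suppose ε > 0. We seek δ > 0 with 0 < |z − 6| < δ ⇒ |z² − 36| < ε.
Factor: z² − 36 = (z − 6)(z + 6), so |z² − 36| = |z − 6|·|z + 6|.
Impose δ ≤ 2 so that |z| < 8; then |z + 6| ≤ 14.
Hence |z² − 36| ≤ 14|z − 6|, which is < ε once |z − 6| < ε/14.
Take δ = min(2, ε/14). If 0 < |z − 6| < δ then both bounds hold and |z² − 36| ≤ 14|z − 6| < 14·(ε/14) = ε.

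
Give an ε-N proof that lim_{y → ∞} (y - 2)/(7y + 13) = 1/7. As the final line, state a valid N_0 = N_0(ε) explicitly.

N_0 = (27/49)/ε

Let ε > 0. We seek N_0 > 0 such that y > N_0 implies |(y - 2)/(7y + 13) − (1/7)| < ε.
(y - 2)/(7y + 13) − (1/7) = (7(y - 2) − (7y + 13)) / (7(7y + 13)) = -27/(7(7y + 13)).
For y > 0 we have 7y + 13 > 7y, so |(y - 2)/(7y + 13) − (1/7)| = 27/(7(7y + 13)) < 27/(7·7y) = (27/49)/y.
Thus |(y - 2)/(7y + 13) − (1/7)| < ε whenever y > (27/49)/ε.
Take N_0 = (27/49)/ε. If y > N_0 then |(y - 2)/(7y + 13) − (1/7)| < (27/49)/y < ε.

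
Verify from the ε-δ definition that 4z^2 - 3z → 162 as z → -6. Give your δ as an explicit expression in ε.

Fix ε > 0. We want δ > 0 such that 0 < |z + 6| < δ implies |(4z^2 - 3z) − 162| < ε.
(4z^2 - 3z) − 162 = 4z^2 - 3z - 162 = (z + 6)(4z - 27).
So |(4z^2 - 3z) − 162| = |z + 6|·|4z - 27|.
Require δ ≤ 1. Then |z + 6| < 1 gives |z| < 7, and by the triangle inequality |4z - 27| ≤ 4·7 + 27 = 55.
Hence |(4z^2 - 3z) − 162| ≤ 55|z + 6| < ε provided |z + 6| < ε/55.
Take δ = min(1, ε/55). Then 0 < |z + 6| < δ gives both |z + 6| < 1 and |z + 6| < ε/55, so |(4z^2 - 3z) − 162| < ε.

δ = min(1, ε/55)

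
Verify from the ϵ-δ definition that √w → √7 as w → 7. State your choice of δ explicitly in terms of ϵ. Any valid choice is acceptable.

Fix ϵ > 0. We want δ > 0 such that 0 < |w − 7| < δ implies |√w − √7| < ϵ.
Rationalise: √w − √7 = (w − 7)/(√w + √7), so |√w − √7| = |w − 7|/(√w + √7).
Restrict δ ≤ 7 so that |w − 7| < 7 forces w > 0, and then √w + √7 > √7.
Hence |√w − √7| < |w − 7|/√7, which is < ϵ once |w − 7| < √7·ϵ.
Take δ = min(7, √7·ϵ). If 0 < |w − 7| < δ then w > 0 and |√w − √7| < |w − 7|/√7 < ϵ.

δ = min(7, √7·ϵ)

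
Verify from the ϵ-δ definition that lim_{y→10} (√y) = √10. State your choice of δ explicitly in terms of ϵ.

Fix ϵ > 0. We want δ > 0 such that 0 < |y − 10| < δ implies |√y − √10| < ϵ.
Multiplying by the conjugate, |√y − √10| = |y − 10|/(√y + √10).
Restrict δ ≤ 10 so that |y − 10| < 10 forces y > 0, and then √y + √10 > √10.
Hence |√y − √10| < |y − 10|/√10, which is < ϵ once |y − 10| < √10·ϵ.
Take δ = min(10, √10·ϵ). If 0 < |y − 10| < δ then y > 0 and |√y − √10| < |y − 10|/√10 < ϵ.

δ = min(10, √10·ϵ)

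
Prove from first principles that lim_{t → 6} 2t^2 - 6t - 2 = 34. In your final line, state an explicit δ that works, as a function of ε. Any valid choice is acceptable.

δ = min(1, ε/20)

Let ε > 0. We want δ > 0 such that 0 < |t − 6| < δ implies |(2t^2 - 6t - 2) − 34| < ε.
(2t^2 - 6t - 2) − 34 = 2t^2 - 6t - 36 = (t − 6)(2t + 6).
So |(2t^2 - 6t - 2) − 34| = |t − 6|·|2t + 6|.
Require δ ≤ 1. Then |t − 6| < 1 gives |t| < 7, and by the triangle inequality |2t + 6| ≤ 2·7 + 6 = 20.
Hence |(2t^2 - 6t - 2) − 34| ≤ 20|t − 6| < ε provided |t − 6| < ε/20.
Choosing δ = min(1, ε/20) ensures both conditions, hence |(2t^2 - 6t - 2) − 34| < ε.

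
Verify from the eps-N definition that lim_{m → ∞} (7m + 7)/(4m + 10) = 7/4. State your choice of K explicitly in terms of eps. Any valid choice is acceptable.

K = (21/8)/eps

Let eps > 0 be given. For m ≥ 1, |(7m + 7)/(4m + 10) − (7/4)| = |-42|/(4(4m + 10)) = 42/(4(4m + 10)).
Since 4m + 10 ≥ 4m for m ≥ 1, this is ≤ 42/(4·4m) = (21/8)/m.
So |(7m + 7)/(4m + 10) − (7/4)| < eps whenever m > (21/8)/eps.
Take K = (21/8)/eps. If m > K then |(7m + 7)/(4m + 10) − (7/4)| ≤ (21/8)/m < eps.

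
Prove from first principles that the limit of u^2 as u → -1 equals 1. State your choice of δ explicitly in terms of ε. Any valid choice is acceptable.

δ = min(2, ε/4)

Suppose ε > 0. We seek δ > 0 with 0 < |u + 1| < δ ⇒ |u^2 − 1| < ε.
Factor: u^2 − 1 = (u + 1)(u - 1), so |u^2 − 1| = |u + 1|·|u - 1|.
Impose δ ≤ 2 so that |u| < 3; then |u - 1| ≤ 4.
Hence |u^2 − 1| ≤ 4|u + 1|, which is < ε once |u + 1| < ε/4.
Take δ = min(2, ε/4). If 0 < |u + 1| < δ then both bounds hold and |u^2 − 1| ≤ 4|u + 1| < 4·(ε/4) = ε.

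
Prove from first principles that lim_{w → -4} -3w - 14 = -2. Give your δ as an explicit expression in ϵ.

Suppose ϵ > 0. We need δ > 0 so that 0 < |w + 4| < δ implies |(-3w - 14) + 2| < ϵ.
|(-3w - 14) + 2| = |-3w - 12| = 3|w + 4|.
So 3|w + 4| < ϵ exactly when |w + 4| < ϵ/3.
Take δ = ϵ/3. If 0 < |w + 4| < δ then |(-3w - 14) + 2| = 3|w + 4| < 3·(ϵ/3) = ϵ.

δ = ϵ/3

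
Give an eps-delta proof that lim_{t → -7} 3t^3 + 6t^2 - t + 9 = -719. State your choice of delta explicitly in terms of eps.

Let eps > 0 be given. We want delta > 0 such that 0 < |t + 7| < delta implies |(3t^3 + 6t^2 - t + 9) + 719| < eps.
(3t^3 + 6t^2 - t + 9) + 719 = 3t^3 + 6t^2 - t + 728 = (t + 7)(3t^2 - 15t + 104).
So |(3t^3 + 6t^2 - t + 9) + 719| = |t + 7|·|3t^2 - 15t + 104|.
Require delta ≤ 1. Then |t + 7| < 1 gives |t| < 8, and by the triangle inequality |3t^2 - 15t + 104| ≤ 3·8^2 + 15·8 + 104 = 416.
Hence |(3t^3 + 6t^2 - t + 9) + 719| ≤ 416|t + 7| < eps provided |t + 7| < eps/416.
Choosing delta = min(1, eps/416) ensures both conditions, hence |(3t^3 + 6t^2 - t + 9) + 719| < eps.

delta = min(1, eps/416)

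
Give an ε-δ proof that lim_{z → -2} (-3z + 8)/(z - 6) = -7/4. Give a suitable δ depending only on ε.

δ = min(4, (16/5)ε)

Suppose ε > 0. We want δ > 0 with 0 < |z + 2| < δ ⇒ |(-3z + 8)/(z - 6) + 7/4| < ε.
Combining over a common denominator, (-3z + 8)/(z - 6) + 7/4 = [(-3z + 8)·(-8) − 14·(z - 6)] / [(-8)·(z - 6)] = 10(z + 2) / ((-8)(z - 6)).
So |(-3z + 8)/(z - 6) + 7/4| = 10|z + 2| / (8·|z − 6|).
Require δ ≤ 4, so |z − 6| ≥ |-8| − |z + 2| > 8 − 4 = 4.
Hence |(-3z + 8)/(z - 6) + 7/4| < 10|z + 2|/(8·4) = (5/16)|z + 2|, which is < ε once |z + 2| < (16/5)ε.
Take δ = min(4, (16/5)ε). Then 0 < |z + 2| < δ forces both bounds, so |(-3z + 8)/(z - 6) + 7/4| < ε.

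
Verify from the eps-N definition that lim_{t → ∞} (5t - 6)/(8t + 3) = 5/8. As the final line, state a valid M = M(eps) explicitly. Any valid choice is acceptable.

Fix eps > 0. We seek M > 0 such that t > M implies |(5t - 6)/(8t + 3) − (5/8)| < eps.
(5t - 6)/(8t + 3) − (5/8) = (8(5t - 6) − 5(8t + 3)) / (8(8t + 3)) = -63/(8(8t + 3)).
For t > 0 we have 8t + 3 > 8t, so |(5t - 6)/(8t + 3) − (5/8)| = 63/(8(8t + 3)) < 63/(8·8t) = (63/64)/t.
Thus |(5t - 6)/(8t + 3) − (5/8)| < eps whenever t > (63/64)/eps.
Take M = (63/64)/eps. If t > M then |(5t - 6)/(8t + 3) − (5/8)| < (63/64)/t < eps.

M = (63/64)/eps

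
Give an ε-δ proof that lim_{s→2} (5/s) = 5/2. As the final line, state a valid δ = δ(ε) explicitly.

Let ε > 0. We seek δ > 0 such that 0 < |s − 2| < δ implies |5/s − (5/2)| < ε.
|5/s − (5/2)| = 5·|2 − s|/(2·|s|) = 5|s − 2|/(2|s|).
Require δ ≤ 1 so that |s| > 2 − 1 = 1, hence 2|s| > 2.
Then |5/s − (5/2)| < 5|s − 2|/2, which is < ε when |s − 2| < (2/5)ε.
Take δ = min(1, (2/5)ε). Then 0 < |s − 2| < δ gives both |s − 2| < 1 and |s − 2| < (2/5)ε, so |5/s − (5/2)| < ε.

δ = min(1, (2/5)ε)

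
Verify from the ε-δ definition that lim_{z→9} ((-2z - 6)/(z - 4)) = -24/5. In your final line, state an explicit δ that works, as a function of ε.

Let ε > 0. We want δ > 0 with 0 < |z − 9| < δ ⇒ |(-2z - 6)/(z - 4) + 24/5| < ε.
Combining over a common denominator, (-2z - 6)/(z - 4) + 24/5 = [(-2z - 6)·5 − (-24)·(z - 4)] / [5·(z - 4)] = 14(z − 9) / (5(z - 4)).
So |(-2z - 6)/(z - 4) + 24/5| = 14|z − 9| / (5·|z − 4|).
Require δ ≤ 5/2, so |z − 4| ≥ |5| − |z − 9| > 5 − 5/2 = 5/2.
Hence |(-2z - 6)/(z - 4) + 24/5| < 14|z − 9|/(5·(5/2)) = (28/25)|z − 9|, which is < ε once |z − 9| < (25/28)ε.
Take δ = min(5/2, (25/28)ε). Then 0 < |z − 9| < δ forces both bounds, so |(-2z - 6)/(z - 4) + 24/5| < ε.

δ = min(5/2, (25/28)ε)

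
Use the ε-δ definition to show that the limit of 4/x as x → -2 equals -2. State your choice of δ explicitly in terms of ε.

Let ε > 0. We seek δ > 0 such that 0 < |x + 2| < δ implies |4/x + 2| < ε.
|4/x + 2| = 4·|-2 − x|/(2·|x|) = 4|x + 2|/(2|x|).
Restrict δ ≤ 1. Then |x + 2| < 1 gives |x| > 1, so 2|x| > 2.
Then |4/x + 2| < 4|x + 2|/2, which is < ε when |x + 2| < (1/2)ε.
Take δ = min(1, (1/2)ε). Then 0 < |x + 2| < δ gives both |x + 2| < 1 and |x + 2| < (1/2)ε, so |4/x + 2| < ε.

δ = min(1, (1/2)ε)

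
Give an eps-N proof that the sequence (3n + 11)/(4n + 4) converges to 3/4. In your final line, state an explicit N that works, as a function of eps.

N = 2/eps

Let eps > 0 be given. For n ≥ 1, |(3n + 11)/(4n + 4) − (3/4)| = |32|/(4(4n + 4)) = 32/(4(4n + 4)).
Since 4n + 4 ≥ 4n for n ≥ 1, this is ≤ 32/(4·4n) = 2/n.
So |(3n + 11)/(4n + 4) − (3/4)| < eps whenever n > 2/eps.
Take N = 2/eps. If n > N then |(3n + 11)/(4n + 4) − (3/4)| ≤ 2/n < eps.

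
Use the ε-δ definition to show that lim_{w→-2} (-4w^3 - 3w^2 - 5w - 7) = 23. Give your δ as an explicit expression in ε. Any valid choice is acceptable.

δ = min(1, ε/66)

Suppose ε > 0. We want δ > 0 such that 0 < |w + 2| < δ implies |(-4w^3 - 3w^2 - 5w - 7) − 23| < ε.
(-4w^3 - 3w^2 - 5w - 7) − 23 = -4w^3 - 3w^2 - 5w - 30 = (w + 2)(-4w^2 + 5w - 15).
So |(-4w^3 - 3w^2 - 5w - 7) − 23| = |w + 2|·|-4w^2 + 5w - 15|.
Require δ ≤ 1. Then |w + 2| < 1 gives |w| < 3, and by the triangle inequality |-4w^2 + 5w - 15| ≤ 4·3^2 + 5·3 + 15 = 66.
Hence |(-4w^3 - 3w^2 - 5w - 7) − 23| ≤ 66|w + 2| < ε provided |w + 2| < ε/66.
Choosing δ = min(1, ε/66) ensures both conditions, hence |(-4w^3 - 3w^2 - 5w - 7) − 23| < ε.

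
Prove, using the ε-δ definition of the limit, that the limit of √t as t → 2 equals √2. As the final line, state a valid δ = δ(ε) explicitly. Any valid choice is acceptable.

Fix ε > 0. We want δ > 0 such that 0 < |t − 2| < δ implies |√t − √2| < ε.
Multiplying by the conjugate, |√t − √2| = |t − 2|/(√t + √2).
Restrict δ ≤ 2 so that |t − 2| < 2 forces t > 0, and then √t + √2 > √2.
Hence |√t − √2| < |t − 2|/√2, which is < ε once |t − 2| < √2·ε.
Take δ = min(2, √2·ε). If 0 < |t − 2| < δ then t > 0 and |√t − √2| < |t − 2|/√2 < ε.

δ = min(2, √2·ε)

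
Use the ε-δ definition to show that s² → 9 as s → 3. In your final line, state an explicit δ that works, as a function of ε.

δ = min(2, ε/8)

Let ε > 0. We seek δ > 0 with 0 < |s − 3| < δ ⇒ |s² − 9| < ε.
Factor: s² − 9 = (s − 3)(s + 3), so |s² − 9| = |s − 3|·|s + 3|.
Impose δ ≤ 2 so that |s| < 5; then |s + 3| ≤ 8.
Hence |s² − 9| ≤ 8|s − 3|, which is < ε once |s − 3| < ε/8.
Take δ = min(2, ε/8). If 0 < |s − 3| < δ then both bounds hold and |s² − 9| ≤ 8|s − 3| < 8·(ε/8) = ε.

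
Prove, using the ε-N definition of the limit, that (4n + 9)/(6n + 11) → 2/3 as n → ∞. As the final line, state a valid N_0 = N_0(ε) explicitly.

N_0 = (5/18)/ε

Suppose ε > 0. For n ≥ 1, |(4n + 9)/(6n + 11) − (2/3)| = |10|/(6(6n + 11)) = 10/(6(6n + 11)).
Since 6n + 11 ≥ 6n for n ≥ 1, this is ≤ 10/(6·6n) = (5/18)/n.
So |(4n + 9)/(6n + 11) − (2/3)| < ε whenever n > (5/18)/ε.
Take N_0 = (5/18)/ε. If n > N_0 then |(4n + 9)/(6n + 11) − (2/3)| ≤ (5/18)/n < ε.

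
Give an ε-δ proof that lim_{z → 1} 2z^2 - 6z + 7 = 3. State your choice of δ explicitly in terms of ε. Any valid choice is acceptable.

Let ε > 0 be given. We want δ > 0 such that 0 < |z − 1| < δ implies |(2z^2 - 6z + 7) − 3| < ε.
(2z^2 - 6z + 7) − 3 = 2z^2 - 6z + 4 = (z − 1)(2z - 4).
So |(2z^2 - 6z + 7) − 3| = |z − 1|·|2z - 4|.
Require δ ≤ 1. Then |z − 1| < 1 gives |z| < 2, and by the triangle inequality |2z - 4| ≤ 2·2 + 4 = 8.
Hence |(2z^2 - 6z + 7) − 3| ≤ 8|z − 1| < ε provided |z − 1| < ε/8.
Take δ = min(1, ε/8). Then 0 < |z − 1| < δ gives both |z − 1| < 1 and |z − 1| < ε/8, so |(2z^2 - 6z + 7) − 3| < ε.

δ = min(1, ε/8)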